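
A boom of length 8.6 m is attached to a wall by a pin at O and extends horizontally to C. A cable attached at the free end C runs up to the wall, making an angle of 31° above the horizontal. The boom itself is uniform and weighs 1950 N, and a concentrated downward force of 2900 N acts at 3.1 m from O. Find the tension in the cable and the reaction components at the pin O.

ΣM about O: T·sin31°·8.6 − 1950·4.3 − 2900·3.1 = 0 → T = 17375/(8.6·0.515038) = 3922.72 ≈ 3923 N.
ΣF_x = 0: O_x − T·cos31° = 0 → O_x = 3922.72 × 0.857167 = 3362 N.
ΣF_y = 0: O_y + T·sin31° − 1950 − 2900 = 0 → O_y = 4850 − 3922.72 × 0.515038 = 2830 N.

T = 3923 N, O_x = 3362 N, O_y = 2830 N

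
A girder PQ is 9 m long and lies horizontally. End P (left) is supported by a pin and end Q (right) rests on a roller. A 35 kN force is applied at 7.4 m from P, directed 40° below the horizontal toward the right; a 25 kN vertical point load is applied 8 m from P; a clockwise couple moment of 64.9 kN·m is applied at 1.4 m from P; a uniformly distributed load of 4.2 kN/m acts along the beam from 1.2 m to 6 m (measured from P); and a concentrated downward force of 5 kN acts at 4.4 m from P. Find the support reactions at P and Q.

Resultant of the distributed load: 4.2 × 4.8 = 20.16 kN at 3.6 m from P.
Moments about P: Q_y·9 − 35·sin40°·7.4 − 25·8 − 64.9 − (4.2·4.8)·3.6 − 5·4.4 = 0 → Q_y = 525.958/9 = 58.4398 ≈ 58.44 kN.
ΣF_y = 0: P_y + 58.4398 − 35·sin40° − 25 − 4.2·4.8 − 5 = 0 → P_y = 14.22 kN.
ΣF_x = 0: P_x + 35·cos40° = 0 → P_x = -26.81 kN.

P_x = -26.81 kN, P_y = 14.22 kN, Q_y = 58.44 kN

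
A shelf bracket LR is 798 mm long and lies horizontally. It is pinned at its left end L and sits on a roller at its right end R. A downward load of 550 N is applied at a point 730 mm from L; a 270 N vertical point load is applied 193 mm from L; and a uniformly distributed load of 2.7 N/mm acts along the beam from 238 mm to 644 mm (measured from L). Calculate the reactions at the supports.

L_x = 0, L_y = 742.0 N, R_y = 1174 N

Resultant of the distributed load: 2.7 × 406 = 1096.2 N at 441 mm from L.
ΣM about L: R_y·798 − 550·730 − 270·193 − (2.7·406)·441 = 0 → R_y = 937034.2/798 = 1174.23 ≈ 1174 N.
ΣF_y = 0: L_y + 1174.23 − 550 − 270 − 2.7·406 = 0 → L_y = 742.0 N.
ΣF_x = 0: no horizontal applied forces, so L_x = 0.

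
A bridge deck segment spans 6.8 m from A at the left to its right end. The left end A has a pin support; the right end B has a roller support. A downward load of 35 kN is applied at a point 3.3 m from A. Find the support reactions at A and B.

A_x = 0, A_y = 18.01 kN, B_y = 16.99 kN

Moments about A: B_y·6.8 − 35·3.3 = 0 → B_y = 115.5/6.8 = 16.9853 ≈ 16.99 kN.
ΣF_y = 0: A_y + 16.9853 − 35 = 0 → A_y = 18.01 kN.
ΣF_x = 0: no horizontal applied forces, so A_x = 0.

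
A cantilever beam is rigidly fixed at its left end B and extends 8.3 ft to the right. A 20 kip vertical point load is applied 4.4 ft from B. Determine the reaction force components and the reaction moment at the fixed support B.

B_x = 0, B_y = 20.00 kip, M_B = 88.00 kip·ft

ΣF_x = 0: B_x = 0.
ΣF_y = 0: B_y − 20 = 0 → B_y = 20.00 kip.
ΣM about B: M_B − 20·4.4 = 0 → M_B = 88.00 kip·ft.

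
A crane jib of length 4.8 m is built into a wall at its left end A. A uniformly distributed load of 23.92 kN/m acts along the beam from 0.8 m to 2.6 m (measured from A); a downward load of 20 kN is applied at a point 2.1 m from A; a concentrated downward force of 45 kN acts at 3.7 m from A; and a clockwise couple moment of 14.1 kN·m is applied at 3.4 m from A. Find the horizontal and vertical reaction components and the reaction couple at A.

A_x = 0, A_y = 108.1 kN, M_A = 295.8 kN·m

Resultant of the distributed load: 23.92 × 1.8 = 43.056 kN at 1.7 m from A.
ΣF_x = 0: A_x = 0.
ΣF_y = 0: A_y − 23.92·1.8 − 20 − 45 = 0 → A_y = 108.1 kN.
ΣM about A: M_A − (23.92·1.8)·1.7 − 20·2.1 − 45·3.7 − 14.1 = 0 → M_A = 295.8 kN·m.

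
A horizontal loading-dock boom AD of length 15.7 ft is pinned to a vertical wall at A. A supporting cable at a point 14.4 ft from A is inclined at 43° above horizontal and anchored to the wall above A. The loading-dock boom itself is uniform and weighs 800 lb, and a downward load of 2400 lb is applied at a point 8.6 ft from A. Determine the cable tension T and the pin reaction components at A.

T = 2741 lb, A_x = 2005 lb, A_y = 1331 lb

ΣM about A: T·sin43°·14.4 − 800·7.85 − 2400·8.6 = 0 → T = 26920/(14.4·0.681998) = 2741.13 ≈ 2741 lb.
ΣF_x = 0: A_x − T·cos43° = 0 → A_x = 2741.13 × 0.731354 = 2005 lb.
ΣF_y = 0: A_y + T·sin43° − 800 − 2400 = 0 → A_y = 3200 − 2741.13 × 0.681998 = 1331 lb.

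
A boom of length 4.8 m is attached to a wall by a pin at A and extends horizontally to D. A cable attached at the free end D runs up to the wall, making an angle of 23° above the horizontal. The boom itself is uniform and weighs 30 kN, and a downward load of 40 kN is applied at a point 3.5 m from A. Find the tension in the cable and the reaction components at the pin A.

T = 113.0 kN, A_x = 104.1 kN, A_y = 25.83 kN

ΣM about A: T·sin23°·4.8 − 30·2.4 − 40·3.5 = 0 → T = 212/(4.8·0.390731) = 113.036 ≈ 113.0 kN.
ΣF_x = 0: A_x − T·cos23° = 0 → A_x = 113.036 × 0.920505 = 104.1 kN.
ΣF_y = 0: A_y + T·sin23° − 30 − 40 = 0 → A_y = 70 − 113.036 × 0.390731 = 25.83 kN.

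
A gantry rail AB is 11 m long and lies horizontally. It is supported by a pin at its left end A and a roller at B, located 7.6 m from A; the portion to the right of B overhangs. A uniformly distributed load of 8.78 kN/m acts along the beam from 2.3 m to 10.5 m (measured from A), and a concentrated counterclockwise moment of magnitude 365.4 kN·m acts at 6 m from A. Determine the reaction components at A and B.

Resultant of the distributed load: 8.78 × 8.2 = 71.996 kN at 6.4 m from A.
ΣM about A: B_y·7.6 − (8.78·8.2)·6.4 + 365.4 = 0 → B_y = 95.3744/7.6 = 12.5493 ≈ 12.55 kN.
ΣF_y = 0: A_y + 12.5493 − 8.78·8.2 = 0 → A_y = 59.45 kN.
ΣF_x = 0: no horizontal applied forces, so A_x = 0.

A_x = 0, A_y = 59.45 kN, B_y = 12.55 kN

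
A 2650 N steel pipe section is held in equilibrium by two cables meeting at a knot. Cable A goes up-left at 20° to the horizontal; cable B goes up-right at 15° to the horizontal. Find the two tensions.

T_A = 4463 N, T_B = 4342 N

ΣF_x = 0: −T_A·cos20° + T_B·cos15° = 0 → T_B = 0.972841·T_A.
ΣF_y = 0: T_A·sin20° + T_B·sin15° = 2650.
Substitute: T_A·(0.34202 + 0.972841·0.258819) = 2650 → T_A = 4462.71 ≈ 4463 N.
Then T_B = 0.972841 × 4462.71 = 4342 N.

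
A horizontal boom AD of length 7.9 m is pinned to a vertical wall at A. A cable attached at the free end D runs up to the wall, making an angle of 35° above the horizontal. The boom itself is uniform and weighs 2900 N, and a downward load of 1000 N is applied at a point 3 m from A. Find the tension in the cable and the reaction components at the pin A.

ΣM about A: T·sin35°·7.9 − 2900·3.95 − 1000·3 = 0 → T = 14455/(7.9·0.573576) = 3190.07 ≈ 3190 N.
ΣF_x = 0: A_x − T·cos35° = 0 → A_x = 3190.07 × 0.819152 = 2613 N.
ΣF_y = 0: A_y + T·sin35° − 2900 − 1000 = 0 → A_y = 3900 − 3190.07 × 0.573576 = 2070 N.

T = 3190 N, A_x = 2613 N, A_y = 2070 N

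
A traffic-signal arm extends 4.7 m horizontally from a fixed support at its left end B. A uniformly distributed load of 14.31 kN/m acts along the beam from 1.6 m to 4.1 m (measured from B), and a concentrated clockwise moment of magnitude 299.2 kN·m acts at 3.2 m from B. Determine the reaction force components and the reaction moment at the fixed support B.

Resultant of the distributed load: 14.31 × 2.5 = 35.775 kN at 2.85 m from B.
ΣF_x = 0: B_x = 0.
ΣF_y = 0: B_y − 14.31·2.5 = 0 → B_y = 35.77 kN.
ΣM about B: M_B − (14.31·2.5)·2.85 − 299.2 = 0 → M_B = 401.2 kN·m.

B_x = 0, B_y = 35.77 kN, M_B = 401.2 kN·m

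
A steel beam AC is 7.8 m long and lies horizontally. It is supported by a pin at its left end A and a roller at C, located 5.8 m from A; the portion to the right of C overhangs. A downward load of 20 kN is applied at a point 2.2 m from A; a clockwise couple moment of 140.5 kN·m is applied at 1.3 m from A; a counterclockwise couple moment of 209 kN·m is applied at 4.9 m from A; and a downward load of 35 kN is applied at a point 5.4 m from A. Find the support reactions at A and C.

ΣM about A: C_y·5.8 − 20·2.2 − 140.5 + 209 − 35·5.4 = 0 → C_y = 164.5/5.8 = 28.3621 ≈ 28.36 kN.
ΣF_y = 0: A_y + 28.3621 − 20 − 35 = 0 → A_y = 26.64 kN.
ΣF_x = 0: no horizontal applied forces, so A_x = 0.

A_x = 0, A_y = 26.64 kN, C_y = 28.36 kN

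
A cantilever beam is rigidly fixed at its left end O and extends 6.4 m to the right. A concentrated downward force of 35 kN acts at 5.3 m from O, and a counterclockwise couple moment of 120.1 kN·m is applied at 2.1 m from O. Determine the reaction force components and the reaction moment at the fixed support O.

ΣF_x = 0: O_x = 0.
ΣF_y = 0: O_y − 35 = 0 → O_y = 35.00 kN.
ΣM about O: M_O − 35·5.3 + 120.1 = 0 → M_O = 65.40 kN·m.

O_x = 0, O_y = 35.00 kN, M_O = 65.40 kN·m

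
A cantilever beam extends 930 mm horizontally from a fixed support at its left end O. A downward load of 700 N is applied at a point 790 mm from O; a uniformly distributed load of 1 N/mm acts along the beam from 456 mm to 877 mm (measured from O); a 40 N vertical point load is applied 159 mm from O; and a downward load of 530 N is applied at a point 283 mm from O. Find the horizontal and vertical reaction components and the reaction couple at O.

Resultant of the distributed load: 1 × 421 = 421 N at 666.5 mm from O.
ΣF_x = 0: O_x = 0.
ΣF_y = 0: O_y − 700 − 1·421 − 40 − 530 = 0 → O_y = 1691 N.
ΣM about O: M_O − 700·790 − (1·421)·666.5 − 40·159 − 530·283 = 0 → M_O = 989900 N·mm.

O_x = 0, O_y = 1691 N, M_O = 989900 N·mm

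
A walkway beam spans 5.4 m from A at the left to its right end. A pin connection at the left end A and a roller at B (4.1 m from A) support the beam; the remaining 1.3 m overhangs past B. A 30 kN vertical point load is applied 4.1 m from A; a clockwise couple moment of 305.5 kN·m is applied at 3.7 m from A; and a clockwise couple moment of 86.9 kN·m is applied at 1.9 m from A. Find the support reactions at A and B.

A_x = 0, A_y = -95.71 kN, B_y = 125.7 kN

Taking moments about A: B_y·4.1 − 30·4.1 − 305.5 − 86.9 = 0 → B_y = 515.4/4.1 = 125.707 ≈ 125.7 kN.
ΣF_y = 0: A_y + 125.707 − 30 = 0 → A_y = -95.71 kN.
ΣF_x = 0: no horizontal applied forces, so A_x = 0.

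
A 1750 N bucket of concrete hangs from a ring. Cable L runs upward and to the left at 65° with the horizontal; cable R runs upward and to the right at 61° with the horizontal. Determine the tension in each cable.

T_L = 1049 N, T_R = 914.2 N

ΣF_x = 0: −T_L·cos65° + T_R·cos61° = 0 → T_R = 0.87172·T_L.
ΣF_y = 0: T_L·sin65° + T_R·sin61° = 1750.
Substitute: T_L·(0.906308 + 0.87172·0.87462) = 1750 → T_L = 1048.7 ≈ 1049 N.
Then T_R = 0.87172 × 1048.7 = 914.2 N.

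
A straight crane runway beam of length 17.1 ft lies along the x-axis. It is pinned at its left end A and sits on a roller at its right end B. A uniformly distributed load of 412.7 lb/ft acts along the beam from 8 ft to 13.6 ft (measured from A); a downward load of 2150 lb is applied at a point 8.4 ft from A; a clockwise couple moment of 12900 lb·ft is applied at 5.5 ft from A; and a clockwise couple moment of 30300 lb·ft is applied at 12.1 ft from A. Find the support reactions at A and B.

Resultant of the distributed load: 412.7 × 5.6 = 2311.12 lb at 10.8 ft from A.
ΣM about A: B_y·17.1 − (412.7·5.6)·10.8 − 2150·8.4 − 12900 − 30300 = 0 → B_y = 86220.096/17.1 = 5042.11 ≈ 5042 lb.
ΣF_y = 0: A_y + 5042.11 − 412.7·5.6 − 2150 = 0 → A_y = -581.0 lb.
ΣF_x = 0: no horizontal applied forces, so A_x = 0.

A_x = 0, A_y = -581.0 lb, B_y = 5042 lb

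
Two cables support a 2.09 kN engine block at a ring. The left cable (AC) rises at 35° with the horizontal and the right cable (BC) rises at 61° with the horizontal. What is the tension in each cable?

T_AC = 1.019 kN, T_BC = 1.721 kN

ΣF_x = 0: −T_AC·cos35° + T_BC·cos61° = 0 → T_BC = 1.68964·T_AC.
ΣF_y = 0: T_AC·sin35° + T_BC·sin61° = 2.09.
Substitute: T_AC·(0.573576 + 1.68964·0.87462) = 2.09 → T_AC = 1.01883 ≈ 1.019 kN.
Then T_BC = 1.68964 × 1.01883 = 1.721 kN.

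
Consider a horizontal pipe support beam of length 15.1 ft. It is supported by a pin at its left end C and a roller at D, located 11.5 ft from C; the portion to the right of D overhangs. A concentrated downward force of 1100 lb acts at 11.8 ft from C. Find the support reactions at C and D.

Taking moments about C: D_y·11.5 − 1100·11.8 = 0 → D_y = 12980/11.5 = 1128.7 ≈ 1129 lb.
ΣF_y = 0: C_y + 1128.7 − 1100 = 0 → C_y = -28.70 lb.
ΣF_x = 0: no horizontal applied forces, so C_x = 0.

C_x = 0, C_y = -28.70 lb, D_y = 1129 lb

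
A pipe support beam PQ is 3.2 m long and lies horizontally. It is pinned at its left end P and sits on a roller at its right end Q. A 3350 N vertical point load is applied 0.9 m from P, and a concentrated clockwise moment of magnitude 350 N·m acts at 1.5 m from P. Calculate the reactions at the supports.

P_x = 0, P_y = 2298 N, Q_y = 1052 N

ΣM about P: Q_y·3.2 − 3350·0.9 − 350 = 0 → Q_y = 3365/3.2 = 1051.56 ≈ 1052 N.
ΣF_y = 0: P_y + 1051.56 − 3350 = 0 → P_y = 2298 N.
ΣF_x = 0: no horizontal applied forces, so P_x = 0.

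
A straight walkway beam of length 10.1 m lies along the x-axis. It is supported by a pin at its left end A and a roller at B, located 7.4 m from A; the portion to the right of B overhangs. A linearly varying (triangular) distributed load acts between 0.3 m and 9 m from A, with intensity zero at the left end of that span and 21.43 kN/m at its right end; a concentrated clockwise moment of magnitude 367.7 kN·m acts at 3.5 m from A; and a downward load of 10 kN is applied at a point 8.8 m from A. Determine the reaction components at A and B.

A_x = 0, A_y = -35.20 kN, B_y = 138.4 kN

Resultant of the triangular load: ½ × 21.43 × 8.7 = 93.2205 kN, acting at 6.1 m from A (one-third of the span from the peak).
Taking moments about A: B_y·7.4 − (½·21.43·8.7)·6.1 − 367.7 − 10·8.8 = 0 → B_y = 1024.34505/7.4 = 138.425 ≈ 138.4 kN.
ΣF_y = 0: A_y + 138.425 − ½·21.43·8.7 − 10 = 0 → A_y = -35.20 kN.
ΣF_x = 0: no horizontal applied forces, so A_x = 0.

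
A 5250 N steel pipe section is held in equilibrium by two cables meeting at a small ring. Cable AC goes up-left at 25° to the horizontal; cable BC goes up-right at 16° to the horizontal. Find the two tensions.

ΣF_x = 0: −T_AC·cos25° + T_BC·cos16° = 0 → T_BC = 0.942831·T_AC.
ΣF_y = 0: T_AC·sin25° + T_BC·sin16° = 5250.
Substitute: T_AC·(0.422618 + 0.942831·0.275637) = 5250 → T_AC = 7692.34 ≈ 7692 N.
Then T_BC = 0.942831 × 7692.34 = 7253 N.

T_AC = 7692 N, T_BC = 7253 N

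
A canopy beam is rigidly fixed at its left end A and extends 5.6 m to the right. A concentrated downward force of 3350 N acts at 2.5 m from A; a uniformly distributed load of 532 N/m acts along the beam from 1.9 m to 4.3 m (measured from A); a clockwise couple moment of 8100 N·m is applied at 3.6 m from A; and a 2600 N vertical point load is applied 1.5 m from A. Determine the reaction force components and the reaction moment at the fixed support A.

A_x = 0, A_y = 7227 N, M_A = 24330 N·m

Resultant of the distributed load: 532 × 2.4 = 1276.8 N at 3.1 m from A.
ΣF_x = 0: A_x = 0.
ΣF_y = 0: A_y − 3350 − 532·2.4 − 2600 = 0 → A_y = 7227 N.
ΣM about A: M_A − 3350·2.5 − (532·2.4)·3.1 − 8100 − 2600·1.5 = 0 → M_A = 24330 N·m.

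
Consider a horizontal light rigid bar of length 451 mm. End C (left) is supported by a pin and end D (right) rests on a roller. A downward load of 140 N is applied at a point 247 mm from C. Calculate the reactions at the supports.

C_x = 0, C_y = 63.33 N, D_y = 76.67 N

Taking moments about C: D_y·451 − 140·247 = 0 → D_y = 34580/451 = 76.6741 ≈ 76.67 N.
ΣF_y = 0: C_y + 76.6741 − 140 = 0 → C_y = 63.33 N.
ΣF_x = 0: no horizontal applied forces, so C_x = 0.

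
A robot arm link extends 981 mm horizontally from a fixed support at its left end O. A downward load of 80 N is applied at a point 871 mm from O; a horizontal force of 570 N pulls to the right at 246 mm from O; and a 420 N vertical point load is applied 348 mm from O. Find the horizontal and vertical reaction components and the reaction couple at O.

O_x = -570.0 N, O_y = 500.0 N, M_O = 215800 N·mm

ΣF_x = 0: O_x + 570 = 0 → O_x = -570.0 N.
ΣF_y = 0: O_y − 80 − 420 = 0 → O_y = 500.0 N.
ΣM about O: M_O − 80·871 − 420·348 = 0 → M_O = 215800 N·mm.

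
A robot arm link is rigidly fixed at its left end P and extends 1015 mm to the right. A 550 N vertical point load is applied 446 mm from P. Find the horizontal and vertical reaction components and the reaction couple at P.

P_x = 0, P_y = 550.0 N, M_P = 245300 N·mm

ΣF_x = 0: P_x = 0.
ΣF_y = 0: P_y − 550 = 0 → P_y = 550.0 N.
ΣM about P: M_P − 550·446 = 0 → M_P = 245300 N·mm.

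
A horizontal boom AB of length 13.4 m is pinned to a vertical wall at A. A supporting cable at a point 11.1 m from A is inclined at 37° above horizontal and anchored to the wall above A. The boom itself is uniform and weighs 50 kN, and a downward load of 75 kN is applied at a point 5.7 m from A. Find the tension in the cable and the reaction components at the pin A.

T = 114.1 kN, A_x = 91.16 kN, A_y = 56.31 kN

ΣM about A: T·sin37°·11.1 − 50·6.7 − 75·5.7 = 0 → T = 762.5/(11.1·0.601815) = 114.144 ≈ 114.1 kN.
ΣF_x = 0: A_x − T·cos37° = 0 → A_x = 114.144 × 0.798636 = 91.16 kN.
ΣF_y = 0: A_y + T·sin37° − 50 − 75 = 0 → A_y = 125 − 114.144 × 0.601815 = 56.31 kN.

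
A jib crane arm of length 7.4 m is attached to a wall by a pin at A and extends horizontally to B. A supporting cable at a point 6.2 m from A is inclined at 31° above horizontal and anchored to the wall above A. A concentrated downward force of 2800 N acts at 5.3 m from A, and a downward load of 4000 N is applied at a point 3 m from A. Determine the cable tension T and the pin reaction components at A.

T = 8405 N, A_x = 7205 N, A_y = 2471 N

ΣM about A: T·sin31°·6.2 − 2800·5.3 − 4000·3 = 0 → T = 26840/(6.2·0.515038) = 8405.27 ≈ 8405 N.
ΣF_x = 0: A_x − T·cos31° = 0 → A_x = 8405.27 × 0.857167 = 7205 N.
ΣF_y = 0: A_y + T·sin31° − 2800 − 4000 = 0 → A_y = 6800 − 8405.27 × 0.515038 = 2471 N.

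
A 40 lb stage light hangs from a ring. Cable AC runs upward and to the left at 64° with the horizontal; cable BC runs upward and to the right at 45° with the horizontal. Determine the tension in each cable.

ΣF_x = 0: −T_AC·cos64° + T_BC·cos45° = 0 → T_BC = 0.61995·T_AC.
ΣF_y = 0: T_AC·sin64° + T_BC·sin45° = 40.
Substitute: T_AC·(0.898794 + 0.61995·0.707107) = 40 → T_AC = 29.914 ≈ 29.91 lb.
Then T_BC = 0.61995 × 29.914 = 18.55 lb.

T_AC = 29.91 lb, T_BC = 18.55 lb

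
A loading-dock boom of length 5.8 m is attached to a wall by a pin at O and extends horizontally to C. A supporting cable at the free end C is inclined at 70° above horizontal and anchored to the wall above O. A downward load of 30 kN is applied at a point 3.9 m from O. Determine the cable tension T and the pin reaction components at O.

ΣM about O: T·sin70°·5.8 − 30·3.9 = 0 → T = 117/(5.8·0.939693) = 21.467 ≈ 21.47 kN.
ΣF_x = 0: O_x − T·cos70° = 0 → O_x = 21.467 × 0.34202 = 7.342 kN.
ΣF_y = 0: O_y + T·sin70° − 30 = 0 → O_y = 30 − 21.467 × 0.939693 = 9.828 kN.

T = 21.47 kN, O_x = 7.342 kN, O_y = 9.828 kN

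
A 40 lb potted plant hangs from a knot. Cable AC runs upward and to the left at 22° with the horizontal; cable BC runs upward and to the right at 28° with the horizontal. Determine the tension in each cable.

T_AC = 46.10 lb, T_BC = 48.41 lb

ΣF_x = 0: −T_AC·cos22° + T_BC·cos28° = 0 → T_BC = 1.0501·T_AC.
ΣF_y = 0: T_AC·sin22° + T_BC·sin28° = 40.
Substitute: T_AC·(0.374607 + 1.0501·0.469472) = 40 → T_AC = 46.1042 ≈ 46.10 lb.
Then T_BC = 1.0501 × 46.1042 = 48.41 lb.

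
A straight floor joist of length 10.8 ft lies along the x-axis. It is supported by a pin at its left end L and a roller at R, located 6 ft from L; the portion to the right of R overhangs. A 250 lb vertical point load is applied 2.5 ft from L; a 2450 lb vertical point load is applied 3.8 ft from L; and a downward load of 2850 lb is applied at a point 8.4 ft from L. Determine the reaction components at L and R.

Taking moments about L: R_y·6 − 250·2.5 − 2450·3.8 − 2850·8.4 = 0 → R_y = 33875/6 = 5645.83 ≈ 5646 lb.
ΣF_y = 0: L_y + 5645.83 − 250 − 2450 − 2850 = 0 → L_y = -95.83 lb.
ΣF_x = 0: no horizontal applied forces, so L_x = 0.

L_x = 0, L_y = -95.83 lb, R_y = 5646 lb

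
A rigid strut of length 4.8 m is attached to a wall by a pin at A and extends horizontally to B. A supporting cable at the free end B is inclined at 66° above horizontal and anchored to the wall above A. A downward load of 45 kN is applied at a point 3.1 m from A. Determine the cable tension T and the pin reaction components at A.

T = 31.81 kN, A_x = 12.94 kN, A_y = 15.94 kN

ΣM about A: T·sin66°·4.8 − 45·3.1 = 0 → T = 139.5/(4.8·0.913545) = 31.8129 ≈ 31.81 kN.
ΣF_x = 0: A_x − T·cos66° = 0 → A_x = 31.8129 × 0.406737 = 12.94 kN.
ΣF_y = 0: A_y + T·sin66° − 45 = 0 → A_y = 45 − 31.8129 × 0.913545 = 15.94 kN.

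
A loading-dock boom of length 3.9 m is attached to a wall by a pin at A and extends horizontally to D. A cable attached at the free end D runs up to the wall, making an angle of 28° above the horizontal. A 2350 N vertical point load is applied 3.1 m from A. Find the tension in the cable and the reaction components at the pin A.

T = 3979 N, A_x = 3513 N, A_y = 482.1 N

ΣM about A: T·sin28°·3.9 − 2350·3.1 = 0 → T = 7285/(3.9·0.469472) = 3978.83 ≈ 3979 N.
ΣF_x = 0: A_x − T·cos28° = 0 → A_x = 3978.83 × 0.882948 = 3513 N.
ΣF_y = 0: A_y + T·sin28° − 2350 = 0 → A_y = 2350 − 3978.83 × 0.469472 = 482.1 N.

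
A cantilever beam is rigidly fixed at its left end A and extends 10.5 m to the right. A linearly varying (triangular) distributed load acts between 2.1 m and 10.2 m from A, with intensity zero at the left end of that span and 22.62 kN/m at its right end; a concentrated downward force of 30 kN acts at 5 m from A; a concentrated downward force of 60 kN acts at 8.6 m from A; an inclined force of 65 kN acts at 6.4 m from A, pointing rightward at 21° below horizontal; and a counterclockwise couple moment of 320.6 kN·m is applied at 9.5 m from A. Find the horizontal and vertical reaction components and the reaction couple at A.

A_x = -60.68 kN, A_y = 204.9 kN, M_A = 1182 kN·m

Resultant of the triangular load: ½ × 22.62 × 8.1 = 91.611 kN, acting at 7.5 m from A (one-third of the span from the peak).
ΣF_x = 0: A_x + 65·cos21° = 0 → A_x = -60.68 kN.
ΣF_y = 0: A_y − ½·22.62·8.1 − 30 − 60 − 65·sin21° = 0 → A_y = 204.9 kN.
ΣM about A: M_A − (½·22.62·8.1)·7.5 − 30·5 − 60·8.6 − 65·sin21°·6.4 + 320.6 = 0 → M_A = 1182 kN·m.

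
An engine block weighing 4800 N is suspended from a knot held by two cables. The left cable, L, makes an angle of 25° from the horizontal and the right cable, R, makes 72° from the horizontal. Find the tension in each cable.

T_L = 1494 N, T_R = 4383 N

ΣF_x = 0: −T_L·cos25° + T_R·cos72° = 0 → T_R = 2.93287·T_L.
ΣF_y = 0: T_L·sin25° + T_R·sin72° = 4800.
Substitute: T_L·(0.422618 + 2.93287·0.951057) = 4800 → T_L = 1494.42 ≈ 1494 N.
Then T_R = 2.93287 × 1494.42 = 4383 N.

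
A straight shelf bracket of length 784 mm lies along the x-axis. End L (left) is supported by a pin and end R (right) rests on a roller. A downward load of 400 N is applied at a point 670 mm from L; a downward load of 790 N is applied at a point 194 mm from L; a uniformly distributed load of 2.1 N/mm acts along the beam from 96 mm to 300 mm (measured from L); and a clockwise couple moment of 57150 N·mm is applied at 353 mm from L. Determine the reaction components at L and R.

Resultant of the distributed load: 2.1 × 204 = 428.4 N at 198 mm from L.
Taking moments about L: R_y·784 − 400·670 − 790·194 − (2.1·204)·198 − 57150 = 0 → R_y = 563233.2/784 = 718.41 ≈ 718.4 N.
ΣF_y = 0: L_y + 718.41 − 400 − 790 − 2.1·204 = 0 → L_y = 900.0 N.
ΣF_x = 0: no horizontal applied forces, so L_x = 0.

L_x = 0, L_y = 900.0 N, R_y = 718.4 N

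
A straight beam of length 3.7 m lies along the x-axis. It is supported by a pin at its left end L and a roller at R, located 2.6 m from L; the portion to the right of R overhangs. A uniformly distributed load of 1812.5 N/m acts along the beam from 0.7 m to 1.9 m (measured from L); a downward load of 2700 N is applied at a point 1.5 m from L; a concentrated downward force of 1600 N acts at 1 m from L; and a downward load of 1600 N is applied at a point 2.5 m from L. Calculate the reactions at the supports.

Resultant of the distributed load: 1812.5 × 1.2 = 2175 N at 1.3 m from L.
ΣM about L: R_y·2.6 − (1812.5·1.2)·1.3 − 2700·1.5 − 1600·1 − 1600·2.5 = 0 → R_y = 12477.5/2.6 = 4799.04 ≈ 4799 N.
ΣF_y = 0: L_y + 4799.04 − 1812.5·1.2 − 2700 − 1600 − 1600 = 0 → L_y = 3276 N.
ΣF_x = 0: no horizontal applied forces, so L_x = 0.

L_x = 0, L_y = 3276 N, R_y = 4799 N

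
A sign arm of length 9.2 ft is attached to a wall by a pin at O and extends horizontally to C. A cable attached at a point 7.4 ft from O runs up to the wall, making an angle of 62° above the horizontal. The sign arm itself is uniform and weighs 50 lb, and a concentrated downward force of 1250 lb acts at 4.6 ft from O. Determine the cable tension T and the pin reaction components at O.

ΣM about O: T·sin62°·7.4 − 50·4.6 − 1250·4.6 = 0 → T = 5980/(7.4·0.882948) = 915.239 ≈ 915.2 lb.
ΣF_x = 0: O_x − T·cos62° = 0 → O_x = 915.239 × 0.469472 = 429.7 lb.
ΣF_y = 0: O_y + T·sin62° − 50 − 1250 = 0 → O_y = 1300 − 915.239 × 0.882948 = 491.9 lb.

T = 915.2 lb, O_x = 429.7 lb, O_y = 491.9 lb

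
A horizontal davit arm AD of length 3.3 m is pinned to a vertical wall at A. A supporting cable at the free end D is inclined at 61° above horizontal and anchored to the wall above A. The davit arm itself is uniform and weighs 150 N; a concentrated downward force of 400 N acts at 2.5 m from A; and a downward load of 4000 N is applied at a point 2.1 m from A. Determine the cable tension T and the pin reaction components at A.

ΣM about A: T·sin61°·3.3 − 150·1.65 − 400·2.5 − 4000·2.1 = 0 → T = 9647.5/(3.3·0.87462) = 3342.58 ≈ 3343 N.
ΣF_x = 0: A_x − T·cos61° = 0 → A_x = 3342.58 × 0.48481 = 1621 N.
ΣF_y = 0: A_y + T·sin61° − 150 − 400 − 4000 = 0 → A_y = 4550 − 3342.58 × 0.87462 = 1627 N.

T = 3343 N, A_x = 1621 N, A_y = 1627 N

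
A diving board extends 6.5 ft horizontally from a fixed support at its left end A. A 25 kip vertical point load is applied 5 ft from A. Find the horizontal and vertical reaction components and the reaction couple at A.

A_x = 0, A_y = 25.00 kip, M_A = 125.0 kip·ft

ΣF_x = 0: A_x = 0.
ΣF_y = 0: A_y − 25 = 0 → A_y = 25.00 kip.
ΣM about A: M_A − 25·5 = 0 → M_A = 125.0 kip·ft.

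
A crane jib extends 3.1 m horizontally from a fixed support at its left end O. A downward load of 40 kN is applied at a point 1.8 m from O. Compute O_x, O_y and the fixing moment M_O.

ΣF_x = 0: O_x = 0.
ΣF_y = 0: O_y − 40 = 0 → O_y = 40.00 kN.
ΣM about O: M_O − 40·1.8 = 0 → M_O = 72.00 kN·m.

O_x = 0, O_y = 40.00 kN, M_O = 72.00 kN·m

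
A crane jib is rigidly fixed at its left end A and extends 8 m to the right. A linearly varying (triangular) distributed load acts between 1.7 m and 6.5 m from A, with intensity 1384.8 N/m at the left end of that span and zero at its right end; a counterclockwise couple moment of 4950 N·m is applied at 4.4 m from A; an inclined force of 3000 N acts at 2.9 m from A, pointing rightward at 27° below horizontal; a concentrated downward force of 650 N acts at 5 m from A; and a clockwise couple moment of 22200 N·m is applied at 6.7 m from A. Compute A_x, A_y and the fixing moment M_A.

A_x = -2673 N, A_y = 5335 N, M_A = 35420 N·m

Resultant of the triangular load: ½ × 1384.8 × 4.8 = 3323.52 N, acting at 3.3 m from A (one-third of the span from the peak).
ΣF_x = 0: A_x + 3000·cos27° = 0 → A_x = -2673 N.
ΣF_y = 0: A_y − ½·1384.8·4.8 − 3000·sin27° − 650 = 0 → A_y = 5335 N.
ΣM about A: M_A − (½·1384.8·4.8)·3.3 + 4950 − 3000·sin27°·2.9 − 650·5 − 22200 = 0 → M_A = 35420 N·m.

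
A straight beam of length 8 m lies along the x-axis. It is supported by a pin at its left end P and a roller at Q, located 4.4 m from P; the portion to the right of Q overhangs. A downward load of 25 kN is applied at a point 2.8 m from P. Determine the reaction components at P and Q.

P_x = 0, P_y = 9.091 kN, Q_y = 15.91 kN

Taking moments about P: Q_y·4.4 − 25·2.8 = 0 → Q_y = 70/4.4 = 15.9091 ≈ 15.91 kN.
ΣF_y = 0: P_y + 15.9091 − 25 = 0 → P_y = 9.091 kN.
ΣF_x = 0: no horizontal applied forces, so P_x = 0.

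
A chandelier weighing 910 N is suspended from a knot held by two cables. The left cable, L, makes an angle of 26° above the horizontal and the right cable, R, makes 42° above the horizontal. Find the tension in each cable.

T_L = 729.4 N, T_R = 882.1 N

ΣF_x = 0: −T_L·cos26° + T_R·cos42° = 0 → T_R = 1.20945·T_L.
ΣF_y = 0: T_L·sin26° + T_R·sin42° = 910.
Substitute: T_L·(0.438371 + 1.20945·0.669131) = 910 → T_L = 729.37 ≈ 729.4 N.
Then T_R = 1.20945 × 729.37 = 882.1 N.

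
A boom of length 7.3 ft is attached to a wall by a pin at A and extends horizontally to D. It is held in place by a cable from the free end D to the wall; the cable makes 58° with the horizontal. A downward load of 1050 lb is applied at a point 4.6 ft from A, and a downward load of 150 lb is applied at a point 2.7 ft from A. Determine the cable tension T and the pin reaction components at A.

T = 845.6 lb, A_x = 448.1 lb, A_y = 482.9 lb

ΣM about A: T·sin58°·7.3 − 1050·4.6 − 150·2.7 = 0 → T = 5235/(7.3·0.848048) = 845.616 ≈ 845.6 lb.
ΣF_x = 0: A_x − T·cos58° = 0 → A_x = 845.616 × 0.529919 = 448.1 lb.
ΣF_y = 0: A_y + T·sin58° − 1050 − 150 = 0 → A_y = 1200 − 845.616 × 0.848048 = 482.9 lb.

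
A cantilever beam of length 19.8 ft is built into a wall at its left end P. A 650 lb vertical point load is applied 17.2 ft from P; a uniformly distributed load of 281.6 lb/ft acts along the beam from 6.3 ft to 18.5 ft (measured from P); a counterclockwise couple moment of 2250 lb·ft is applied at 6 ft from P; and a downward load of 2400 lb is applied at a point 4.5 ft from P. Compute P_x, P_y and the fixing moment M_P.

P_x = 0, P_y = 6486 lb, M_P = 62330 lb·ft

Resultant of the distributed load: 281.6 × 12.2 = 3435.52 lb at 12.4 ft from P.
ΣF_x = 0: P_x = 0.
ΣF_y = 0: P_y − 650 − 281.6·12.2 − 2400 = 0 → P_y = 6486 lb.
ΣM about P: M_P − 650·17.2 − (281.6·12.2)·12.4 + 2250 − 2400·4.5 = 0 → M_P = 62330 lb·ft.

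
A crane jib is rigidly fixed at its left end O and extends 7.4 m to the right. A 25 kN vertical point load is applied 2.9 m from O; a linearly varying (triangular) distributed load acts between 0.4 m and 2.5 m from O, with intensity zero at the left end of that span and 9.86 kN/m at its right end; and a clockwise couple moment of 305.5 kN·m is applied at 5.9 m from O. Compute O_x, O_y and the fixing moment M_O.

Resultant of the triangular load: ½ × 9.86 × 2.1 = 10.353 kN, acting at 1.8 m from O (one-third of the span from the peak).
ΣF_x = 0: O_x = 0.
ΣF_y = 0: O_y − 25 − ½·9.86·2.1 = 0 → O_y = 35.35 kN.
ΣM about O: M_O − 25·2.9 − (½·9.86·2.1)·1.8 − 305.5 = 0 → M_O = 396.6 kN·m.

O_x = 0, O_y = 35.35 kN, M_O = 396.6 kN·m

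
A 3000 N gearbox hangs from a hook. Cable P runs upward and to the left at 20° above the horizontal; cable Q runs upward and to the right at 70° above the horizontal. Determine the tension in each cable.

ΣF_x = 0: −T_P·cos20° + T_Q·cos70° = 0 → T_Q = 2.74748·T_P.
ΣF_y = 0: T_P·sin20° + T_Q·sin70° = 3000.
Substitute: T_P·(0.34202 + 2.74748·0.939693) = 3000 → T_P = 1026.06 ≈ 1026 N.
Then T_Q = 2.74748 × 1026.06 = 2819 N.

T_P = 1026 N, T_Q = 2819 N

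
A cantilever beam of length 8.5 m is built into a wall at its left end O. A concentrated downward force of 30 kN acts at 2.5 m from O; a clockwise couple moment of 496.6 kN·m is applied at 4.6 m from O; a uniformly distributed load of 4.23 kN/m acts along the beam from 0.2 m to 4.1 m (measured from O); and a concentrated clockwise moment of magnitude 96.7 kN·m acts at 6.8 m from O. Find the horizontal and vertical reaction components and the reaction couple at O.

O_x = 0, O_y = 46.50 kN, M_O = 703.8 kN·m

Resultant of the distributed load: 4.23 × 3.9 = 16.497 kN at 2.15 m from O.
ΣF_x = 0: O_x = 0.
ΣF_y = 0: O_y − 30 − 4.23·3.9 = 0 → O_y = 46.50 kN.
ΣM about O: M_O − 30·2.5 − 496.6 − (4.23·3.9)·2.15 − 96.7 = 0 → M_O = 703.8 kN·m.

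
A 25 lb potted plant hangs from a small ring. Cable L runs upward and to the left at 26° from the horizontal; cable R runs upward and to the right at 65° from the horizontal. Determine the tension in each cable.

T_L = 10.57 lb, T_R = 22.47 lb

ΣF_x = 0: −T_L·cos26° + T_R·cos65° = 0 → T_R = 2.12673·T_L.
ΣF_y = 0: T_L·sin26° + T_R·sin65° = 25.
Substitute: T_L·(0.438371 + 2.12673·0.906308) = 25 → T_L = 10.5671 ≈ 10.57 lb.
Then T_R = 2.12673 × 10.5671 = 22.47 lb.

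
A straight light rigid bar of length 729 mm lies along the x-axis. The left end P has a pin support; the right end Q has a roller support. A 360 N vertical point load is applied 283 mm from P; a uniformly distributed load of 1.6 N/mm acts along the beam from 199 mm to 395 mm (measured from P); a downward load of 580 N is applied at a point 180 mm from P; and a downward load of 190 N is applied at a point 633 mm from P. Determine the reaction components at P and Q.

P_x = 0, P_y = 867.9 N, Q_y = 575.7 N

Resultant of the distributed load: 1.6 × 196 = 313.6 N at 297 mm from P.
ΣM about P: Q_y·729 − 360·283 − (1.6·196)·297 − 580·180 − 190·633 = 0 → Q_y = 419689.2/729 = 575.705 ≈ 575.7 N.
ΣF_y = 0: P_y + 575.705 − 360 − 1.6·196 − 580 − 190 = 0 → P_y = 867.9 N.
ΣF_x = 0: no horizontal applied forces, so P_x = 0.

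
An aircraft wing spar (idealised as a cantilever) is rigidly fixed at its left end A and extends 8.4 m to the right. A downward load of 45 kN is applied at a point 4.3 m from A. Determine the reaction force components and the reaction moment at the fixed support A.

A_x = 0, A_y = 45.00 kN, M_A = 193.5 kN·m

ΣF_x = 0: A_x = 0.
ΣF_y = 0: A_y − 45 = 0 → A_y = 45.00 kN.
ΣM about A: M_A − 45·4.3 = 0 → M_A = 193.5 kN·m.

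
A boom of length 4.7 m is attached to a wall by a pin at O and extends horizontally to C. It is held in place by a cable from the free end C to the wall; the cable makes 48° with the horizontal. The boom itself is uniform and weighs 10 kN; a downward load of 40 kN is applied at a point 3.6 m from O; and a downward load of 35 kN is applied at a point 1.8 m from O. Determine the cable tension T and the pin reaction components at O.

T = 65.99 kN, O_x = 44.16 kN, O_y = 35.96 kN

ΣM about O: T·sin48°·4.7 − 10·2.35 − 40·3.6 − 35·1.8 = 0 → T = 230.5/(4.7·0.743145) = 65.9932 ≈ 65.99 kN.
ΣF_x = 0: O_x − T·cos48° = 0 → O_x = 65.9932 × 0.669131 = 44.16 kN.
ΣF_y = 0: O_y + T·sin48° − 10 − 40 − 35 = 0 → O_y = 85 − 65.9932 × 0.743145 = 35.96 kN.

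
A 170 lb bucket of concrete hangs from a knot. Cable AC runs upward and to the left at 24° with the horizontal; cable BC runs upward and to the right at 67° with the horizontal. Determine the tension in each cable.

T_AC = 66.43 lb, T_BC = 155.3 lb

ΣF_x = 0: −T_AC·cos24° + T_BC·cos67° = 0 → T_BC = 2.33804·T_AC.
ΣF_y = 0: T_AC·sin24° + T_BC·sin67° = 170.
Substitute: T_AC·(0.406737 + 2.33804·0.920505) = 170 → T_AC = 66.4344 ≈ 66.43 lb.
Then T_BC = 2.33804 × 66.4344 = 155.3 lb.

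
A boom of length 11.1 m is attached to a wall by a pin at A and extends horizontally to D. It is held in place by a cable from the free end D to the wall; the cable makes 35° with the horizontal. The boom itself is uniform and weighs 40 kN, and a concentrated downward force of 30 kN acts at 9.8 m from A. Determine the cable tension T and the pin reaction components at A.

T = 81.05 kN, A_x = 66.39 kN, A_y = 23.51 kN

ΣM about A: T·sin35°·11.1 − 40·5.55 − 30·9.8 = 0 → T = 516/(11.1·0.573576) = 81.0468 ≈ 81.05 kN.
ΣF_x = 0: A_x − T·cos35° = 0 → A_x = 81.0468 × 0.819152 = 66.39 kN.
ΣF_y = 0: A_y + T·sin35° − 40 − 30 = 0 → A_y = 70 − 81.0468 × 0.573576 = 23.51 kN.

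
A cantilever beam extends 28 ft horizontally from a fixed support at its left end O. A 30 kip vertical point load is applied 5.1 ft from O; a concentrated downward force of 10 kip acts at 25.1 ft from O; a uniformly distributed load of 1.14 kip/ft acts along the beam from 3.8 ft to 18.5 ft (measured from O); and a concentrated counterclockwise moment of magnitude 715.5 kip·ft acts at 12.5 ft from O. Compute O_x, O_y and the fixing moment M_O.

O_x = 0, O_y = 56.76 kip, M_O = -124.6 kip·ft

Resultant of the distributed load: 1.14 × 14.7 = 16.758 kip at 11.15 ft from O.
ΣF_x = 0: O_x = 0.
ΣF_y = 0: O_y − 30 − 10 − 1.14·14.7 = 0 → O_y = 56.76 kip.
ΣM about O: M_O − 30·5.1 − 10·25.1 − (1.14·14.7)·11.15 + 715.5 = 0 → M_O = -124.6 kip·ft.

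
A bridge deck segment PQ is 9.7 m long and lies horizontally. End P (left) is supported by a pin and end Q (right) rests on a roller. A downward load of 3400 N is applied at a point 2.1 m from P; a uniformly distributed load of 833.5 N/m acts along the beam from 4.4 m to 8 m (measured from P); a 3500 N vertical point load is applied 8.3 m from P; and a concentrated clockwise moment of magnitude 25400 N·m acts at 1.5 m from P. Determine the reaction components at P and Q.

P_x = 0, P_y = 1633 N, Q_y = 8267 N

Resultant of the distributed load: 833.5 × 3.6 = 3000.6 N at 6.2 m from P.
Moments about P: Q_y·9.7 − 3400·2.1 − (833.5·3.6)·6.2 − 3500·8.3 − 25400 = 0 → Q_y = 80193.72/9.7 = 8267.39 ≈ 8267 N.
ΣF_y = 0: P_y + 8267.39 − 3400 − 833.5·3.6 − 3500 = 0 → P_y = 1633 N.
ΣF_x = 0: no horizontal applied forces, so P_x = 0.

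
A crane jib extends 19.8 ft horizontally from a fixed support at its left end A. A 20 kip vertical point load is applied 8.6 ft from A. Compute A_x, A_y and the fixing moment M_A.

A_x = 0, A_y = 20.00 kip, M_A = 172.0 kip·ft

ΣF_x = 0: A_x = 0.
ΣF_y = 0: A_y − 20 = 0 → A_y = 20.00 kip.
ΣM about A: M_A − 20·8.6 = 0 → M_A = 172.0 kip·ft.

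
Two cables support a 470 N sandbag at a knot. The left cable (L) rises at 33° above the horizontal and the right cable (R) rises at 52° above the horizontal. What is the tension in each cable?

ΣF_x = 0: −T_L·cos33° + T_R·cos52° = 0 → T_R = 1.36223·T_L.
ΣF_y = 0: T_L·sin33° + T_R·sin52° = 470.
Substitute: T_L·(0.544639 + 1.36223·0.788011) = 470 → T_L = 290.466 ≈ 290.5 N.
Then T_R = 1.36223 × 290.466 = 395.7 N.

T_L = 290.5 N, T_R = 395.7 N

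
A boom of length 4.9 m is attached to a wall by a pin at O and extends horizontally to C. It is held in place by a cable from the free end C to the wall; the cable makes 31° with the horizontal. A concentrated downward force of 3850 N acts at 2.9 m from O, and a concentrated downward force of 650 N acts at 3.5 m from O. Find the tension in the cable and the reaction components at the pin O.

T = 5326 N, O_x = 4565 N, O_y = 1757 N

ΣM about O: T·sin31°·4.9 − 3850·2.9 − 650·3.5 = 0 → T = 13440/(4.9·0.515038) = 5325.54 ≈ 5326 N.
ΣF_x = 0: O_x − T·cos31° = 0 → O_x = 5325.54 × 0.857167 = 4565 N.
ΣF_y = 0: O_y + T·sin31° − 3850 − 650 = 0 → O_y = 4500 − 5325.54 × 0.515038 = 1757 N.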